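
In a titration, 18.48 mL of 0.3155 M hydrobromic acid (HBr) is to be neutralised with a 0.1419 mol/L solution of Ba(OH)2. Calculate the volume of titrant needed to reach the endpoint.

20.5 mL

n(HBr) = 0.3155 mol/L x 0.01848 L = 0.005830 mol.
The neutralisation is 2 HBr : 1 Ba(OH)2, so n(Ba(OH)2) = 0.005830 x 1/2 = 0.002915 mol.
V(Ba(OH)2) = 0.002915 / 0.1419 = 0.02054 L = 20.5 mL.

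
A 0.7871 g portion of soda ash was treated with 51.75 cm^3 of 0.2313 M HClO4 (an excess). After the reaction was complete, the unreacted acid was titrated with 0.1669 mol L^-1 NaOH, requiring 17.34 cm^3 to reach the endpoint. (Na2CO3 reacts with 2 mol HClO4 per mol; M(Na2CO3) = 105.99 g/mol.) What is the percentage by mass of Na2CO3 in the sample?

61.1%

Total n(HClO4) added = 0.2313 x 0.05175 = 0.01197 mol.
n(NaOH) used = 0.1669 x 0.01734 = 0.002894 mol, which equals the excess n(HClO4).
So n(HClO4) consumed by the sample = 0.01197 - 0.002894 = 0.009076 mol.
n(Na2CO3) = 0.009076 / 2 = 0.004538 mol.
mass Na2CO3 = 0.004538 x 105.99 = 0.4810 g, so %Na2CO3 = 0.4810/0.7871 x 100 = 61.1%.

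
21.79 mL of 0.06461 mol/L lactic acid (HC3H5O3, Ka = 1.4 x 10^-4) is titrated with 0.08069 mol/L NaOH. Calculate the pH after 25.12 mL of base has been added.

12.12

n(acid) = 0.06461 x 0.02179 = 0.001408 mol; n(NaOH) added = 0.08069 x 0.02512 = 0.002027 mol.
Base is in excess by 0.002027 - 0.001408 = 0.0006191 mol in a total volume of 0.04691 L.
[OH^-] = 0.0006191/0.04691 = 0.01320 M, so pOH = 1.88 and pH = 14.00 - 1.88 = 12.12.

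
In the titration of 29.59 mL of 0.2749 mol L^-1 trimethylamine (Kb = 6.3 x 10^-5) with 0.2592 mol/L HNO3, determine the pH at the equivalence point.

n((CH3)3N) = 0.2749 x 0.02959 = 0.008134 mol; V(HNO3) at equivalence = 0.008134/0.2592 = 0.03138 L.
At equivalence the base is fully converted to (CH3)3NH+; total volume = 0.06097 L, so [(CH3)3NH+] = 0.008134/0.06097 = 0.1334 M.
Ka((CH3)3NH+) = Kw/Kb = 1.0e-14 / 6.3 x 10^-5 = 1.59e-10.
[H^+] = sqrt(Ka x [(CH3)3NH+]) = sqrt(1.59e-10 x 0.1334) = 4.60e-6 M.
pH = -log(4.60e-6) = 5.34.

5.34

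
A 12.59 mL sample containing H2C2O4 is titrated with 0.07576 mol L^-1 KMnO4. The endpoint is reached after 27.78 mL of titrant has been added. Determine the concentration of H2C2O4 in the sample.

0.418 M

n(KMnO4) = 0.07576 x 0.02778 = 0.002105 mol.
From the balanced equation, 2 mol KMnO4 reacts with 5 mol H2C2O4, so n(H2C2O4) = 0.002105 x 5/2 = 0.005262 mol.
[H2C2O4] = 0.005262 / 0.01259 L = 0.418 M.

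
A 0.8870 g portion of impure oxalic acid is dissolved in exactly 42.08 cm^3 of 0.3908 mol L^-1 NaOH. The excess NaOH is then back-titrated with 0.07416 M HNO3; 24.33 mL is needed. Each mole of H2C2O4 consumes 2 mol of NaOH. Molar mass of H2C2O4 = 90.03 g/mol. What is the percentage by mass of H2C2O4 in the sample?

74.3%

Total n(NaOH) added = 0.3908 x 0.04208 = 0.01644 mol.
n(HNO3) used = 0.07416 x 0.02433 = 0.001804 mol, which equals the excess n(NaOH).
So n(NaOH) consumed by the sample = 0.01644 - 0.001804 = 0.01464 mol.
n(H2C2O4) = 0.01464 / 2 = 0.007320 mol.
mass H2C2O4 = 0.007320 x 90.03 = 0.6590 g, so %H2C2O4 = 0.6590/0.8870 x 100 = 74.3%.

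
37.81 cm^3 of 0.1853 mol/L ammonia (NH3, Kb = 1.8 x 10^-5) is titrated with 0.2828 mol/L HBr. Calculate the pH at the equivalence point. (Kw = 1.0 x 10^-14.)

n(NH3) = 0.1853 x 0.03781 = 0.007006 mol; V(HBr) at equivalence = 0.007006/0.2828 = 0.02477 L.
At equivalence the base is fully converted to NH4+; total volume = 0.06258 L, so [NH4+] = 0.007006/0.06258 = 0.1119 M.
Ka(NH4+) = Kw/Kb = 1.0e-14 / 1.8 x 10^-5 = 5.56e-10.
[H^+] = sqrt(Ka x [NH4+]) = sqrt(5.56e-10 x 0.1119) = 7.89e-6 M.
pH = -log(7.89e-6) = 5.10.

5.10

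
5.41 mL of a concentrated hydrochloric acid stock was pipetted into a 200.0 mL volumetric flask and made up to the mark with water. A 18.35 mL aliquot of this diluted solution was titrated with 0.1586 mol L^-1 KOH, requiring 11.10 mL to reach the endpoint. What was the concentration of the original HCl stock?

3.55 M

n(KOH) = 0.1586 x 0.01110 = 0.001760 mol.
n(HCl) in the aliquot = 0.001760 mol.
[diluted HCl] = 0.001760 / 0.01835 = 0.09594 M.
Dilution factor = 200.0/5.410 = 36.97, so [stock] = 0.09594 x 36.97 = 3.55 M.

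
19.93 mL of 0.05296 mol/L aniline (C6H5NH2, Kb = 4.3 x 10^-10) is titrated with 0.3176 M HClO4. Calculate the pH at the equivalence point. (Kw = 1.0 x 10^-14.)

2.99

n(C6H5NH2) = 0.05296 x 0.01993 = 0.001055 mol; V(HClO4) at equivalence = 0.001055/0.3176 = 0.003323 L.
At equivalence the base is fully converted to C6H5NH3+; total volume = 0.02325 L, so [C6H5NH3+] = 0.001055/0.02325 = 0.04539 M.
Ka(C6H5NH3+) = Kw/Kb = 1.0e-14 / 4.3 x 10^-10 = 2.33e-5.
[H^+] = sqrt(Ka x [C6H5NH3+]) = sqrt(2.33e-5 x 0.04539) = 0.00103 M.
pH = -log(0.00103) = 2.99.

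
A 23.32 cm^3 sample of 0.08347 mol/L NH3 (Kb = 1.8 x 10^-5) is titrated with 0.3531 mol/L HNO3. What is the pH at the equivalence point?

5.21

n(NH3) = 0.08347 x 0.02332 = 0.001947 mol; V(HNO3) at equivalence = 0.001947/0.3531 = 0.005513 L.
At equivalence the base is fully converted to NH4+; total volume = 0.02883 L, so [NH4+] = 0.001947/0.02883 = 0.06751 M.
Ka(NH4+) = Kw/Kb = 1.0e-14 / 1.8 x 10^-5 = 5.56e-10.
[H^+] = sqrt(Ka x [NH4+]) = sqrt(5.56e-10 x 0.06751) = 6.12e-6 M.
pH = -log(6.12e-6) = 5.21.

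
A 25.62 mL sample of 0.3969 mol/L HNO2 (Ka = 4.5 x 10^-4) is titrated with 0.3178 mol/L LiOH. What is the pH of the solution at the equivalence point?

n(HNO2) = 0.3969 x 0.02562 = 0.01017 mol; V(LiOH) at equivalence = 0.01017/0.3178 = 0.03200 L.
At equivalence all the acid is converted to NO2-; total volume = 0.02562 + 0.03200 = 0.05762 L, so [NO2-] = 0.01017/0.05762 = 0.1765 M.
Kb = Kw/Ka = 1.0e-14 / 4.5 x 10^-4 = 2.22e-11.
[OH^-] = sqrt(Kb x [NO2-]) = sqrt(2.22e-11 x 0.1765) = 1.98e-6 M.
pOH = 5.70, so pH = 14.00 - 5.70 = 8.30.

8.30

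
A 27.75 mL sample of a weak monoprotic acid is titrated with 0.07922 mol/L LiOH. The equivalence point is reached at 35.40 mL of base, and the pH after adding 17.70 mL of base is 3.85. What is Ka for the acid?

17.70 mL is half of the equivalence volume, so this is the half-equivalence point where [HA] = [A^-].
At half-equivalence pH = pKa, so pKa = 3.85.
Ka = 10^(-3.85) = 1.4 x 10^-4.

1.4 x 10^-4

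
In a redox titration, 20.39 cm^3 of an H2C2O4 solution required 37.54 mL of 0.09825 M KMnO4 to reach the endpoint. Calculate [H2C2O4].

0.452 M

n(KMnO4) = 0.09825 x 0.03754 = 0.003688 mol.
From the balanced equation, 2 mol KMnO4 reacts with 5 mol H2C2O4, so n(H2C2O4) = 0.003688 x 5/2 = 0.009221 mol.
[H2C2O4] = 0.009221 / 0.02039 L = 0.452 M.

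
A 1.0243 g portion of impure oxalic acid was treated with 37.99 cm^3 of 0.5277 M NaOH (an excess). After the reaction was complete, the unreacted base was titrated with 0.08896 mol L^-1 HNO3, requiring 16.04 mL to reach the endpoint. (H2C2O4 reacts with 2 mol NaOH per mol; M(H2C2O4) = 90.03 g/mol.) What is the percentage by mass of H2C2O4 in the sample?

81.8%

Total n(NaOH) added = 0.5277 x 0.03799 = 0.02005 mol.
n(HNO3) used = 0.08896 x 0.01604 = 0.001427 mol, which equals the excess n(NaOH).
So n(NaOH) consumed by the sample = 0.02005 - 0.001427 = 0.01862 mol.
n(H2C2O4) = 0.01862 / 2 = 0.009310 mol.
mass H2C2O4 = 0.009310 x 90.03 = 0.8382 g, so %H2C2O4 = 0.8382/1.0243 x 100 = 81.8%.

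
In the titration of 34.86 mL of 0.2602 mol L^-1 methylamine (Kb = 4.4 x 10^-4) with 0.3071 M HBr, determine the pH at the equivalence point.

n(CH3NH2) = 0.2602 x 0.03486 = 0.009071 mol; V(HBr) at equivalence = 0.009071/0.3071 = 0.02954 L.
At equivalence the base is fully converted to CH3NH3+; total volume = 0.06440 L, so [CH3NH3+] = 0.009071/0.06440 = 0.1409 M.
Ka(CH3NH3+) = Kw/Kb = 1.0e-14 / 4.4 x 10^-4 = 2.27e-11.
[H^+] = sqrt(Ka x [CH3NH3+]) = sqrt(2.27e-11 x 0.1409) = 1.79e-6 M.
pH = -log(1.79e-6) = 5.75.

5.75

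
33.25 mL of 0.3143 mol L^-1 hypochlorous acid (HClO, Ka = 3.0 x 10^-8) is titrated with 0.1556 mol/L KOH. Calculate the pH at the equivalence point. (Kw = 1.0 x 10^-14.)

n(HClO) = 0.3143 x 0.03325 = 0.01045 mol; V(KOH) at equivalence = 0.01045/0.1556 = 0.06716 L.
At equivalence all the acid is converted to ClO-; total volume = 0.03325 + 0.06716 = 0.1004 L, so [ClO-] = 0.01045/0.1004 = 0.1041 M.
Kb = Kw/Ka = 1.0e-14 / 3.0 x 10^-8 = 3.33e-7.
[OH^-] = sqrt(Kb x [ClO-]) = sqrt(3.33e-7 x 0.1041) = 0.000186 M.
pOH = 3.73, so pH = 14.00 - 3.73 = 10.27.

10.27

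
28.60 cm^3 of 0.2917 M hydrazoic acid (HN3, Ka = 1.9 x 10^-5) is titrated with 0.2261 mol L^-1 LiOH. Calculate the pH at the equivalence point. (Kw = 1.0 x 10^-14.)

8.91

n(HN3) = 0.2917 x 0.02860 = 0.008343 mol; V(LiOH) at equivalence = 0.008343/0.2261 = 0.03690 L.
At equivalence all the acid is converted to N3-; total volume = 0.02860 + 0.03690 = 0.06550 L, so [N3-] = 0.008343/0.06550 = 0.1274 M.
Kb = Kw/Ka = 1.0e-14 / 1.9 x 10^-5 = 5.26e-10.
[OH^-] = sqrt(Kb x [N3-]) = sqrt(5.26e-10 x 0.1274) = 8.19e-6 M.
pOH = 5.09, so pH = 14.00 - 5.09 = 8.91.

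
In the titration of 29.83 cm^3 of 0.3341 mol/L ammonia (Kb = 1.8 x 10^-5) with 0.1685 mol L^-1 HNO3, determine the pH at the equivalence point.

n(NH3) = 0.3341 x 0.02983 = 0.009966 mol; V(HNO3) at equivalence = 0.009966/0.1685 = 0.05915 L.
At equivalence the base is fully converted to NH4+; total volume = 0.08898 L, so [NH4+] = 0.009966/0.08898 = 0.1120 M.
Ka(NH4+) = Kw/Kb = 1.0e-14 / 1.8 x 10^-5 = 5.56e-10.
[H^+] = sqrt(Ka x [NH4+]) = sqrt(5.56e-10 x 0.1120) = 7.89e-6 M.
pH = -log(7.89e-6) = 5.10.

5.10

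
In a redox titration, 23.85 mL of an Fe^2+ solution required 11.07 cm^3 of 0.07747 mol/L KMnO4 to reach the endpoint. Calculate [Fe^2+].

0.180 M

n(KMnO4) = 0.07747 x 0.01107 = 0.0008576 mol.
From the balanced equation, 1 mol KMnO4 reacts with 5 mol Fe^2+, so n(Fe^2+) = 0.0008576 x 5/1 = 0.004288 mol.
[Fe^2+] = 0.004288 / 0.02385 L = 0.180 M.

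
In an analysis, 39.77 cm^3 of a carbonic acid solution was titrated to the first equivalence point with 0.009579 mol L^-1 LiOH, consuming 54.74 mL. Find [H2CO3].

n(LiOH) = 0.009579 x 0.05474 = 0.0005244 mol.
At the first equivalence point, 1 mol OH^- react per mol H2CO3, so n(H2CO3) = 0.0005244 / 1 = 0.0005244 mol.
[H2CO3] = 0.0005244 / 0.03977 L = 0.0132 M.

0.0132 M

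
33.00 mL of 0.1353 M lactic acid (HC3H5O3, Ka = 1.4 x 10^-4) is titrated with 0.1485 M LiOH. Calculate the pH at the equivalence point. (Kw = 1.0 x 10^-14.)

n(HC3H5O3) = 0.1353 x 0.03300 = 0.004465 mol; V(LiOH) at equivalence = 0.004465/0.1485 = 0.03007 L.
At equivalence all the acid is converted to C3H5O3-; total volume = 0.03300 + 0.03007 = 0.06307 L, so [C3H5O3-] = 0.004465/0.06307 = 0.07080 M.
Kb = Kw/Ka = 1.0e-14 / 1.4 x 10^-4 = 7.14e-11.
[OH^-] = sqrt(Kb x [C3H5O3-]) = sqrt(7.14e-11 x 0.07080) = 2.25e-6 M.
pOH = 5.65, so pH = 14.00 - 5.65 = 8.35.

8.35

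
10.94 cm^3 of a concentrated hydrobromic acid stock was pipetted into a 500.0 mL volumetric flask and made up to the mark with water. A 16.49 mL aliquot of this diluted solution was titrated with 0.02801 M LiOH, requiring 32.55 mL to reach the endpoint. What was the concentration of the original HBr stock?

2.53 M

n(LiOH) = 0.02801 x 0.03255 = 0.0009117 mol.
n(HBr) in the aliquot = 0.0009117 mol.
[diluted HBr] = 0.0009117 / 0.01649 = 0.05529 M.
Dilution factor = 500.0/10.94 = 45.70, so [stock] = 0.05529 x 45.70 = 2.53 M.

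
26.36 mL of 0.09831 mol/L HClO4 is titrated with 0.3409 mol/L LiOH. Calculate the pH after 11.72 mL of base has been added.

n(acid) = 0.09831 x 0.02636 = 0.002591 mol; n(LiOH) added = 0.3409 x 0.01172 = 0.003995 mol.
Base is in excess by 0.003995 - 0.002591 = 0.001404 mol in a total volume of 0.03808 L.
[OH^-] = 0.001404/0.03808 = 0.03687 M, so pOH = 1.43 and pH = 14.00 - 1.43 = 12.57.

12.57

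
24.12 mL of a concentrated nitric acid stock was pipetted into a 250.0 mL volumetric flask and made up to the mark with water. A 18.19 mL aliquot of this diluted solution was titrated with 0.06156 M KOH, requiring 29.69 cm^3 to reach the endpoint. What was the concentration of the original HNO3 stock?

n(KOH) = 0.06156 x 0.02969 = 0.001828 mol.
n(HNO3) in the aliquot = 0.001828 mol.
[diluted HNO3] = 0.001828 / 0.01819 = 0.1005 M.
Dilution factor = 250.0/24.12 = 10.36, so [stock] = 0.1005 x 10.36 = 1.04 M.

1.04 M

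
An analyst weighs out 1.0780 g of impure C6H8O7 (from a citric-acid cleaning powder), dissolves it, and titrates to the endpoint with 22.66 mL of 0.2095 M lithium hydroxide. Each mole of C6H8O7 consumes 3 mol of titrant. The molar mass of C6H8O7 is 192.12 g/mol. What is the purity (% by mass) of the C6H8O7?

n(LiOH) = 0.2095 x 0.02266 = 0.004747 mol.
n(C6H8O7) = 0.004747 / 3 = 0.001582 mol.
mass of C6H8O7 = 0.001582 x 192.12 = 0.3040 g.
% purity = 0.3040 / 1.0780 x 100 = 28.2%.

28.2%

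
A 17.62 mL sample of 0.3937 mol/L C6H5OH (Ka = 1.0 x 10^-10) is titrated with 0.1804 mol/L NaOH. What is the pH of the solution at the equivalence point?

11.55

n(C6H5OH) = 0.3937 x 0.01762 = 0.006937 mol; V(NaOH) at equivalence = 0.006937/0.1804 = 0.03845 L.
At equivalence all the acid is converted to C6H5O-; total volume = 0.01762 + 0.03845 = 0.05607 L, so [C6H5O-] = 0.006937/0.05607 = 0.1237 M.
Kb = Kw/Ka = 1.0e-14 / 1.0 x 10^-10 = 0.000100.
[OH^-] = sqrt(Kb x [C6H5O-]) = sqrt(0.000100 x 0.1237) = 0.00352 M.
pOH = 2.45, so pH = 14.00 - 2.45 = 11.55.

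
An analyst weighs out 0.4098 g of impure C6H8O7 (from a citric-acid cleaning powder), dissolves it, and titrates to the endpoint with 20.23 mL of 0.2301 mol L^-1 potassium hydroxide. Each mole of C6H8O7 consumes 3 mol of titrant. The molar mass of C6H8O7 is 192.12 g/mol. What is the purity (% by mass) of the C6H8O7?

72.7%

n(KOH) = 0.2301 x 0.02023 = 0.004655 mol.
n(C6H8O7) = 0.004655 / 3 = 0.001552 mol.
mass of C6H8O7 = 0.001552 x 192.12 = 0.2981 g.
% purity = 0.2981 / 0.4098 x 100 = 72.7%.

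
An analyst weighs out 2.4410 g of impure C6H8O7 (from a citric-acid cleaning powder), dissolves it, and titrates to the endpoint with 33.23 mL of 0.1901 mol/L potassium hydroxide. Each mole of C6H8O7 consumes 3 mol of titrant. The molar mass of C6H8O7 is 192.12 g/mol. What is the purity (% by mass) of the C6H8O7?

n(KOH) = 0.1901 x 0.03323 = 0.006317 mol.
n(C6H8O7) = 0.006317 / 3 = 0.002106 mol.
mass of C6H8O7 = 0.002106 x 192.12 = 0.4045 g.
% purity = 0.4045 / 2.4410 x 100 = 16.6%.

16.6%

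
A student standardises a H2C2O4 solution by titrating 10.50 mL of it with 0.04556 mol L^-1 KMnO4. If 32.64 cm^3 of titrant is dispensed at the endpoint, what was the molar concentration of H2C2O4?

0.354 M

n(KMnO4) = 0.04556 x 0.03264 = 0.001487 mol.
From the balanced equation, 2 mol KMnO4 reacts with 5 mol H2C2O4, so n(H2C2O4) = 0.001487 x 5/2 = 0.003718 mol.
[H2C2O4] = 0.003718 / 0.01050 L = 0.354 M.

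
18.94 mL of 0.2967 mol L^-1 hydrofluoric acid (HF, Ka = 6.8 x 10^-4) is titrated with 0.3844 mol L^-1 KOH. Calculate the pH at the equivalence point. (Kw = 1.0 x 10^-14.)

8.20

n(HF) = 0.2967 x 0.01894 = 0.005619 mol; V(KOH) at equivalence = 0.005619/0.3844 = 0.01462 L.
At equivalence all the acid is converted to F-; total volume = 0.01894 + 0.01462 = 0.03356 L, so [F-] = 0.005619/0.03356 = 0.1675 M.
Kb = Kw/Ka = 1.0e-14 / 6.8 x 10^-4 = 1.47e-11.
[OH^-] = sqrt(Kb x [F-]) = sqrt(1.47e-11 x 0.1675) = 1.57e-6 M.
pOH = 5.80, so pH = 14.00 - 5.80 = 8.20.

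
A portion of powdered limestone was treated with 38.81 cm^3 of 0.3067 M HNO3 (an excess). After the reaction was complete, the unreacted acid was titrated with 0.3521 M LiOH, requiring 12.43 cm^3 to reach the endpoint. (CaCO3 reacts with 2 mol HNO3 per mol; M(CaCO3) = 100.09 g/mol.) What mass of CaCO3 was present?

0.377 g

Total n(HNO3) added = 0.3067 x 0.03881 = 0.01190 mol.
n(LiOH) used = 0.3521 x 0.01243 = 0.004377 mol, which equals the excess n(HNO3).
So n(HNO3) consumed by the sample = 0.01190 - 0.004377 = 0.007526 mol.
n(CaCO3) = 0.007526 / 2 = 0.003763 mol.
mass = 0.003763 mol x 100.09 g/mol = 0.377 g.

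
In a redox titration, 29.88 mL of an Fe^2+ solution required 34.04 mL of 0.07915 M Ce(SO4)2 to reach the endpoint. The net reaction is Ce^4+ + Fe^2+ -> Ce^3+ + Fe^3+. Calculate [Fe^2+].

n(Ce(SO4)2) = 0.07915 x 0.03404 = 0.002694 mol.
From the balanced equation, 1 mol Ce(SO4)2 reacts with 1 mol Fe^2+, so n(Fe^2+) = 0.002694 x 1/1 = 0.002694 mol.
[Fe^2+] = 0.002694 / 0.02988 L = 0.0902 M.

0.0902 M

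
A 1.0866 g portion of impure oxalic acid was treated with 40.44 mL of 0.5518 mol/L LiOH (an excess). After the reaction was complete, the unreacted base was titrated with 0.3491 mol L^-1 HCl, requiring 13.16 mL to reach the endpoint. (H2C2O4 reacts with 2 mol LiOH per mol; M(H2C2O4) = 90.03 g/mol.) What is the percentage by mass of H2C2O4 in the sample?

Total n(LiOH) added = 0.5518 x 0.04044 = 0.02231 mol.
n(HCl) used = 0.3491 x 0.01316 = 0.004594 mol, which equals the excess n(LiOH).
So n(LiOH) consumed by the sample = 0.02231 - 0.004594 = 0.01772 mol.
n(H2C2O4) = 0.01772 / 2 = 0.008860 mol.
mass H2C2O4 = 0.008860 x 90.03 = 0.7977 g, so %H2C2O4 = 0.7977/1.0866 x 100 = 73.4%.

73.4%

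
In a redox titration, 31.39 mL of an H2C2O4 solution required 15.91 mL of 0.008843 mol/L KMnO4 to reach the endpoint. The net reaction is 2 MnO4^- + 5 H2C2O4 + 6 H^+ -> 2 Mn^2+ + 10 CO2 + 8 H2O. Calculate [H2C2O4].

0.0112 M

n(KMnO4) = 0.008843 x 0.01591 = 0.0001407 mol.
From the balanced equation, 2 mol KMnO4 reacts with 5 mol H2C2O4, so n(H2C2O4) = 0.0001407 x 5/2 = 0.0003517 mol.
[H2C2O4] = 0.0003517 / 0.03139 L = 0.0112 M.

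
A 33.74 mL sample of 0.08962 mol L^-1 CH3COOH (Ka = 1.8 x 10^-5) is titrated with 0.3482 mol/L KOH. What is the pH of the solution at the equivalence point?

n(CH3COOH) = 0.08962 x 0.03374 = 0.003024 mol; V(KOH) at equivalence = 0.003024/0.3482 = 0.008684 L.
At equivalence all the acid is converted to CH3COO-; total volume = 0.03374 + 0.008684 = 0.04242 L, so [CH3COO-] = 0.003024/0.04242 = 0.07128 M.
Kb = Kw/Ka = 1.0e-14 / 1.8 x 10^-5 = 5.56e-10.
[OH^-] = sqrt(Kb x [CH3COO-]) = sqrt(5.56e-10 x 0.07128) = 6.29e-6 M.
pOH = 5.20, so pH = 14.00 - 5.20 = 8.80.

8.80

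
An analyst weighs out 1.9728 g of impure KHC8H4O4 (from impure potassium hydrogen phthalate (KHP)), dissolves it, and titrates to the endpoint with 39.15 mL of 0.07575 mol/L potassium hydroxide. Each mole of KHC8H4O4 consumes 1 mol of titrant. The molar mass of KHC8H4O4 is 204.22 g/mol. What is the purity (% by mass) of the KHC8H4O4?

n(KOH) = 0.07575 x 0.03915 = 0.002966 mol.
n(KHC8H4O4) = 0.002966 / 1 = 0.002966 mol.
mass of KHC8H4O4 = 0.002966 x 204.22 = 0.6056 g.
% purity = 0.6056 / 1.9728 x 100 = 30.7%.

30.7%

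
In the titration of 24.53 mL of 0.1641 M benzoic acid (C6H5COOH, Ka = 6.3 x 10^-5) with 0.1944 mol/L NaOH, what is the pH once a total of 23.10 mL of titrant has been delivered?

11.99

n(acid) = 0.1641 x 0.02453 = 0.004025 mol; n(NaOH) added = 0.1944 x 0.02310 = 0.004491 mol.
Base is in excess by 0.004491 - 0.004025 = 0.0004653 mol in a total volume of 0.04763 L.
[OH^-] = 0.0004653/0.04763 = 0.009768 M, so pOH = 2.01 and pH = 14.00 - 2.01 = 11.99.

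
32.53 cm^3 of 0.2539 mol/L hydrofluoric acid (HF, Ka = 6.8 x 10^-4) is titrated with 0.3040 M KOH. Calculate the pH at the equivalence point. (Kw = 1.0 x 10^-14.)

8.15

n(HF) = 0.2539 x 0.03253 = 0.008259 mol; V(KOH) at equivalence = 0.008259/0.3040 = 0.02717 L.
At equivalence all the acid is converted to F-; total volume = 0.03253 + 0.02717 = 0.05970 L, so [F-] = 0.008259/0.05970 = 0.1384 M.
Kb = Kw/Ka = 1.0e-14 / 6.8 x 10^-4 = 1.47e-11.
[OH^-] = sqrt(Kb x [F-]) = sqrt(1.47e-11 x 0.1384) = 1.43e-6 M.
pOH = 5.85, so pH = 14.00 - 5.85 = 8.15.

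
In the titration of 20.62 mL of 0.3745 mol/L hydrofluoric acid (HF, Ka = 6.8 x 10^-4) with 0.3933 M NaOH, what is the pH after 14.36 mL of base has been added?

Initial n(HF) = 0.3745 x 0.02062 = 0.007722 mol.
n(NaOH) added = 0.3933 x 0.01436 = 0.005648 mol, converting that many moles of HF to F-.
Remaining n(HF) = 0.002074 mol; n(F-) = 0.005648 mol.
By Henderson-Hasselbalch, pH = pKa + log([A^-]/[HA]) = 3.17 + log(0.005648/0.002074) = 3.17 + (+0.43) = 3.60.

3.60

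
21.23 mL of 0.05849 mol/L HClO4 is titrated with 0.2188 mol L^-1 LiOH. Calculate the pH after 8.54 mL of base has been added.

12.32

n(acid) = 0.05849 x 0.02123 = 0.001242 mol; n(LiOH) added = 0.2188 x 0.008540 = 0.001869 mol.
Base is in excess by 0.001869 - 0.001242 = 0.0006268 mol in a total volume of 0.02977 L.
[OH^-] = 0.0006268/0.02977 = 0.02106 M, so pOH = 1.68 and pH = 14.00 - 1.68 = 12.32.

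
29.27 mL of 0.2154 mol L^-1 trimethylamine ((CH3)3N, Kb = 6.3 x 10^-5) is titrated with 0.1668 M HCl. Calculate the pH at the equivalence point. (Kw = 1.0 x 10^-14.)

5.41

n((CH3)3N) = 0.2154 x 0.02927 = 0.006305 mol; V(HCl) at equivalence = 0.006305/0.1668 = 0.03780 L.
At equivalence the base is fully converted to (CH3)3NH+; total volume = 0.06707 L, so [(CH3)3NH+] = 0.006305/0.06707 = 0.09401 M.
Ka((CH3)3NH+) = Kw/Kb = 1.0e-14 / 6.3 x 10^-5 = 1.59e-10.
[H^+] = sqrt(Ka x [(CH3)3NH+]) = sqrt(1.59e-10 x 0.09401) = 3.86e-6 M.
pH = -log(3.86e-6) = 5.41.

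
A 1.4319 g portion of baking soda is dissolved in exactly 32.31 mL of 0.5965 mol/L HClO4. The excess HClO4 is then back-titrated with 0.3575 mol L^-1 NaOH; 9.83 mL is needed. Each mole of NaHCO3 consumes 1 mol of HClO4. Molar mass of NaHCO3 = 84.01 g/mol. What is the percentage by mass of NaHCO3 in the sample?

92.5%

Total n(HClO4) added = 0.5965 x 0.03231 = 0.01927 mol.
n(NaOH) used = 0.3575 x 0.009830 = 0.003514 mol, which equals the excess n(HClO4).
So n(HClO4) consumed by the sample = 0.01927 - 0.003514 = 0.01576 mol.
n(NaHCO3) = 0.01576 / 1 = 0.01576 mol.
mass NaHCO3 = 0.01576 x 84.01 = 1.324 g, so %NaHCO3 = 1.324/1.4319 x 100 = 92.5%.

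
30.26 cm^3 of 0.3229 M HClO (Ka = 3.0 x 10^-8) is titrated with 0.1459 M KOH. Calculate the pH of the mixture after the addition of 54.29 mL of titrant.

Initial n(HClO) = 0.3229 x 0.03026 = 0.009771 mol.
n(KOH) added = 0.1459 x 0.05429 = 0.007921 mol, converting that many moles of HClO to ClO-.
Remaining n(HClO) = 0.001850 mol; n(ClO-) = 0.007921 mol.
By Henderson-Hasselbalch, pH = pKa + log([A^-]/[HA]) = 7.52 + log(0.007921/0.001850) = 7.52 + (+0.63) = 8.15.

8.15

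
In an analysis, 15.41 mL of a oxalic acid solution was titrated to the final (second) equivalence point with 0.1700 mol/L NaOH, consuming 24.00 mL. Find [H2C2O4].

0.132 M

n(NaOH) = 0.1700 x 0.02400 = 0.004080 mol.
At the final (second) equivalence point, 2 mol OH^- react per mol H2C2O4, so n(H2C2O4) = 0.004080 / 2 = 0.002040 mol.
[H2C2O4] = 0.002040 / 0.01541 L = 0.132 M.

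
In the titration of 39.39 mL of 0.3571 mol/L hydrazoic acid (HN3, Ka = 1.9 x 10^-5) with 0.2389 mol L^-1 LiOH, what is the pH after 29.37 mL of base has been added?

4.72

Initial n(HN3) = 0.3571 x 0.03939 = 0.01407 mol.
n(LiOH) added = 0.2389 x 0.02937 = 0.007016 mol, converting that many moles of HN3 to N3-.
Remaining n(HN3) = 0.007050 mol; n(N3-) = 0.007016 mol.
By Henderson-Hasselbalch, pH = pKa + log([A^-]/[HA]) = 4.72 + log(0.007016/0.007050) = 4.72 + (-0.00) = 4.72.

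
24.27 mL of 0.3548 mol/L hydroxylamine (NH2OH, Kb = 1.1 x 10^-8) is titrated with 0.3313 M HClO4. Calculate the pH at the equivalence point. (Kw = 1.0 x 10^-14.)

n(NH2OH) = 0.3548 x 0.02427 = 0.008611 mol; V(HClO4) at equivalence = 0.008611/0.3313 = 0.02599 L.
At equivalence the base is fully converted to NH3OH+; total volume = 0.05026 L, so [NH3OH+] = 0.008611/0.05026 = 0.1713 M.
Ka(NH3OH+) = Kw/Kb = 1.0e-14 / 1.1 x 10^-8 = 9.09e-7.
[H^+] = sqrt(Ka x [NH3OH+]) = sqrt(9.09e-7 x 0.1713) = 0.000395 M.
pH = -log(0.000395) = 3.40.

3.40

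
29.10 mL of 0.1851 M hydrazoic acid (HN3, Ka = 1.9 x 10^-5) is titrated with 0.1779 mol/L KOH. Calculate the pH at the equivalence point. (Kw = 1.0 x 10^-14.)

8.84

n(HN3) = 0.1851 x 0.02910 = 0.005386 mol; V(KOH) at equivalence = 0.005386/0.1779 = 0.03028 L.
At equivalence all the acid is converted to N3-; total volume = 0.02910 + 0.03028 = 0.05938 L, so [N3-] = 0.005386/0.05938 = 0.09071 M.
Kb = Kw/Ka = 1.0e-14 / 1.9 x 10^-5 = 5.26e-10.
[OH^-] = sqrt(Kb x [N3-]) = sqrt(5.26e-10 x 0.09071) = 6.91e-6 M.
pOH = 5.16, so pH = 14.00 - 5.16 = 8.84.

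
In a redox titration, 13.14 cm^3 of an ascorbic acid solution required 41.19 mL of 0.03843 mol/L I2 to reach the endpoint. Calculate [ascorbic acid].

n(I2) = 0.03843 x 0.04119 = 0.001583 mol.
From the balanced equation, 1 mol I2 reacts with 1 mol ascorbic acid, so n(ascorbic acid) = 0.001583 x 1/1 = 0.001583 mol.
[ascorbic acid] = 0.001583 / 0.01314 L = 0.120 M.

0.120 M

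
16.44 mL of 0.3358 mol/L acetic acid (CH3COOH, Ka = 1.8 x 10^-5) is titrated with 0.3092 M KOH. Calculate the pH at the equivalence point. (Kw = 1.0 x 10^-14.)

n(CH3COOH) = 0.3358 x 0.01644 = 0.005521 mol; V(KOH) at equivalence = 0.005521/0.3092 = 0.01785 L.
At equivalence all the acid is converted to CH3COO-; total volume = 0.01644 + 0.01785 = 0.03429 L, so [CH3COO-] = 0.005521/0.03429 = 0.1610 M.
Kb = Kw/Ka = 1.0e-14 / 1.8 x 10^-5 = 5.56e-10.
[OH^-] = sqrt(Kb x [CH3COO-]) = sqrt(5.56e-10 x 0.1610) = 9.46e-6 M.
pOH = 5.02, so pH = 14.00 - 5.02 = 8.98.

8.98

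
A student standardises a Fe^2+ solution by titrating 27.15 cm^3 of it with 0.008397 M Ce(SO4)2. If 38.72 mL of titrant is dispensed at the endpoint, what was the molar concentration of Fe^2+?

n(Ce(SO4)2) = 0.008397 x 0.03872 = 0.0003251 mol.
From the balanced equation, 1 mol Ce(SO4)2 reacts with 1 mol Fe^2+, so n(Fe^2+) = 0.0003251 x 1/1 = 0.0003251 mol.
[Fe^2+] = 0.0003251 / 0.02715 L = 0.0120 M.

0.0120 M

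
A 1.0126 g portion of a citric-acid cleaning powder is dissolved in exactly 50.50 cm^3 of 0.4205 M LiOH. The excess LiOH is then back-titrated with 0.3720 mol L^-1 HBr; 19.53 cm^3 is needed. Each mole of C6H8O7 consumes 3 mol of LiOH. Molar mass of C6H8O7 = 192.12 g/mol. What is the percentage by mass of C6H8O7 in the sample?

Total n(LiOH) added = 0.4205 x 0.05050 = 0.02124 mol.
n(HBr) used = 0.3720 x 0.01953 = 0.007265 mol, which equals the excess n(LiOH).
So n(LiOH) consumed by the sample = 0.02124 - 0.007265 = 0.01397 mol.
n(C6H8O7) = 0.01397 / 3 = 0.004657 mol.
mass C6H8O7 = 0.004657 x 192.12 = 0.8946 g, so %C6H8O7 = 0.8946/1.0126 x 100 = 88.4%.

88.4%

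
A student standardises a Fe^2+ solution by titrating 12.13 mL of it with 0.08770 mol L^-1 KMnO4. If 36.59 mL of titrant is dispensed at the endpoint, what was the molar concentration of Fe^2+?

n(KMnO4) = 0.08770 x 0.03659 = 0.003209 mol.
From the balanced equation, 1 mol KMnO4 reacts with 5 mol Fe^2+, so n(Fe^2+) = 0.003209 x 5/1 = 0.01604 mol.
[Fe^2+] = 0.01604 / 0.01213 L = 1.32 M.

1.32 M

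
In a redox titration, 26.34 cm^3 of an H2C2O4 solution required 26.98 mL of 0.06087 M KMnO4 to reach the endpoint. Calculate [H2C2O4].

n(KMnO4) = 0.06087 x 0.02698 = 0.001642 mol.
From the balanced equation, 2 mol KMnO4 reacts with 5 mol H2C2O4, so n(H2C2O4) = 0.001642 x 5/2 = 0.004106 mol.
[H2C2O4] = 0.004106 / 0.02634 L = 0.156 M.

0.156 M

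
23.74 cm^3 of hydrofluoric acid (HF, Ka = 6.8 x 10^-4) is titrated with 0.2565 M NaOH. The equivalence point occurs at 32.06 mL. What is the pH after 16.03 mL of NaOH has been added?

3.17

16.03 mL is exactly half the equivalence volume (32.06/2), i.e. the half-equivalence point.
There, n(HA) = n(A^-), so pH = pKa = -log(6.8 x 10^-4) = 3.17.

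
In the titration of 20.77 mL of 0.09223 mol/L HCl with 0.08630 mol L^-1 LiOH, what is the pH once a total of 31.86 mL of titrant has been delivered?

n(acid) = 0.09223 x 0.02077 = 0.001916 mol; n(LiOH) added = 0.08630 x 0.03186 = 0.002750 mol.
Base is in excess by 0.002750 - 0.001916 = 0.0008339 mol in a total volume of 0.05263 L.
[OH^-] = 0.0008339/0.05263 = 0.01584 M, so pOH = 1.80 and pH = 14.00 - 1.80 = 12.20.

12.20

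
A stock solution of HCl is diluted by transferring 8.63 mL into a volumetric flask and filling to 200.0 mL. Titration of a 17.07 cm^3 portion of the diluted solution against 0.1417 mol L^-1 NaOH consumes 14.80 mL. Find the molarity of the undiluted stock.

n(NaOH) = 0.1417 x 0.01480 = 0.002097 mol.
n(HCl) in the aliquot = 0.002097 mol.
[diluted HCl] = 0.002097 / 0.01707 = 0.1229 M.
Dilution factor = 200.0/8.630 = 23.17, so [stock] = 0.1229 x 23.17 = 2.85 M.

2.85 M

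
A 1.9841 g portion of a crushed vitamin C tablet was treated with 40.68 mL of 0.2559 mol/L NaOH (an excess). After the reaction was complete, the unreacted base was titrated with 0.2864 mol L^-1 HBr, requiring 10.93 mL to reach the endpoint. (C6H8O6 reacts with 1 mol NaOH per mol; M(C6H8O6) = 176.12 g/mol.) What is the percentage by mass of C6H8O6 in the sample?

64.6%

Total n(NaOH) added = 0.2559 x 0.04068 = 0.01041 mol.
n(HBr) used = 0.2864 x 0.01093 = 0.003130 mol, which equals the excess n(NaOH).
So n(NaOH) consumed by the sample = 0.01041 - 0.003130 = 0.007280 mol.
n(C6H8O6) = 0.007280 / 1 = 0.007280 mol.
mass C6H8O6 = 0.007280 x 176.12 = 1.282 g, so %C6H8O6 = 1.282/1.9841 x 100 = 64.6%.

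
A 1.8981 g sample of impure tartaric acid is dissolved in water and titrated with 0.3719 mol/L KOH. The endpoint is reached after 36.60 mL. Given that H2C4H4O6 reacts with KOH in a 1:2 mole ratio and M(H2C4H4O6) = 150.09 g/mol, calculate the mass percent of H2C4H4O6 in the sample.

n(KOH) = 0.3719 x 0.03660 = 0.01361 mol.
n(H2C4H4O6) = 0.01361 / 2 = 0.006806 mol.
mass of H2C4H4O6 = 0.006806 x 150.09 = 1.021 g.
% purity = 1.021 / 1.8981 x 100 = 53.8%.

53.8%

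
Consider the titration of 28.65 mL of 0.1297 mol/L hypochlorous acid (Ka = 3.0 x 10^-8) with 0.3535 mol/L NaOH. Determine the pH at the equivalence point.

n(HClO) = 0.1297 x 0.02865 = 0.003716 mol; V(NaOH) at equivalence = 0.003716/0.3535 = 0.01051 L.
At equivalence all the acid is converted to ClO-; total volume = 0.02865 + 0.01051 = 0.03916 L, so [ClO-] = 0.003716/0.03916 = 0.09489 M.
Kb = Kw/Ka = 1.0e-14 / 3.0 x 10^-8 = 3.33e-7.
[OH^-] = sqrt(Kb x [ClO-]) = sqrt(3.33e-7 x 0.09489) = 0.000178 M.
pOH = 3.75, so pH = 14.00 - 3.75 = 10.25.

10.25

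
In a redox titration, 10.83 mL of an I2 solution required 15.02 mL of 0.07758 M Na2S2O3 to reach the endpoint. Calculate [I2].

0.0538 M

n(Na2S2O3) = 0.07758 x 0.01502 = 0.001165 mol.
From the balanced equation, 2 mol Na2S2O3 reacts with 1 mol I2, so n(I2) = 0.001165 x 1/2 = 0.0005826 mol.
[I2] = 0.0005826 / 0.01083 L = 0.0538 M.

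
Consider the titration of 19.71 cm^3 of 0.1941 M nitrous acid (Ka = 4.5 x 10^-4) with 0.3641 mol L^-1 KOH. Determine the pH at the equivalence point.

n(HNO2) = 0.1941 x 0.01971 = 0.003826 mol; V(KOH) at equivalence = 0.003826/0.3641 = 0.01051 L.
At equivalence all the acid is converted to NO2-; total volume = 0.01971 + 0.01051 = 0.03022 L, so [NO2-] = 0.003826/0.03022 = 0.1266 M.
Kb = Kw/Ka = 1.0e-14 / 4.5 x 10^-4 = 2.22e-11.
[OH^-] = sqrt(Kb x [NO2-]) = sqrt(2.22e-11 x 0.1266) = 1.68e-6 M.
pOH = 5.78, so pH = 14.00 - 5.78 = 8.22.

8.22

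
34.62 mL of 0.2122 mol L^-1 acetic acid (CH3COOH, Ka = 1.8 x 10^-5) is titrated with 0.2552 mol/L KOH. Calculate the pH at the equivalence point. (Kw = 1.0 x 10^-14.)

8.90

n(CH3COOH) = 0.2122 x 0.03462 = 0.007346 mol; V(KOH) at equivalence = 0.007346/0.2552 = 0.02879 L.
At equivalence all the acid is converted to CH3COO-; total volume = 0.03462 + 0.02879 = 0.06341 L, so [CH3COO-] = 0.007346/0.06341 = 0.1159 M.
Kb = Kw/Ka = 1.0e-14 / 1.8 x 10^-5 = 5.56e-10.
[OH^-] = sqrt(Kb x [CH3COO-]) = sqrt(5.56e-10 x 0.1159) = 8.02e-6 M.
pOH = 5.10, so pH = 14.00 - 5.10 = 8.90.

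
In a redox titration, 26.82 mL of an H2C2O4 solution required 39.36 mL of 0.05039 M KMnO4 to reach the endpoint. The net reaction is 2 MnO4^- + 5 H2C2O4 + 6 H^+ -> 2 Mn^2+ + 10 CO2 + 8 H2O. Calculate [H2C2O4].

n(KMnO4) = 0.05039 x 0.03936 = 0.001983 mol.
From the balanced equation, 2 mol KMnO4 reacts with 5 mol H2C2O4, so n(H2C2O4) = 0.001983 x 5/2 = 0.004958 mol.
[H2C2O4] = 0.004958 / 0.02682 L = 0.185 M.

0.185 M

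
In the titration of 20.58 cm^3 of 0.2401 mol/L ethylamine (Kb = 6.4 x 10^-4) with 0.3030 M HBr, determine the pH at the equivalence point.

n(C2H5NH2) = 0.2401 x 0.02058 = 0.004941 mol; V(HBr) at equivalence = 0.004941/0.3030 = 0.01631 L.
At equivalence the base is fully converted to C2H5NH3+; total volume = 0.03689 L, so [C2H5NH3+] = 0.004941/0.03689 = 0.1340 M.
Ka(C2H5NH3+) = Kw/Kb = 1.0e-14 / 6.4 x 10^-4 = 1.56e-11.
[H^+] = sqrt(Ka x [C2H5NH3+]) = sqrt(1.56e-11 x 0.1340) = 1.45e-6 M.
pH = -log(1.45e-6) = 5.84.

5.84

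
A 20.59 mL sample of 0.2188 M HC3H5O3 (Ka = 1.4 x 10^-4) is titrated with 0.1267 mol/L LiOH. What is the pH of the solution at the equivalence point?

8.38

n(HC3H5O3) = 0.2188 x 0.02059 = 0.004505 mol; V(LiOH) at equivalence = 0.004505/0.1267 = 0.03556 L.
At equivalence all the acid is converted to C3H5O3-; total volume = 0.02059 + 0.03556 = 0.05615 L, so [C3H5O3-] = 0.004505/0.05615 = 0.08024 M.
Kb = Kw/Ka = 1.0e-14 / 1.4 x 10^-4 = 7.14e-11.
[OH^-] = sqrt(Kb x [C3H5O3-]) = sqrt(7.14e-11 x 0.08024) = 2.39e-6 M.
pOH = 5.62, so pH = 14.00 - 5.62 = 8.38.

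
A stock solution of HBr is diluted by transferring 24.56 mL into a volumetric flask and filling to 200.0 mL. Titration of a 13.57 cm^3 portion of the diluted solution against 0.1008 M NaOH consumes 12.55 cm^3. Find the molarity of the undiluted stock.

0.759 M

n(NaOH) = 0.1008 x 0.01255 = 0.001265 mol.
n(HBr) in the aliquot = 0.001265 mol.
[diluted HBr] = 0.001265 / 0.01357 = 0.09322 M.
Dilution factor = 200.0/24.56 = 8.143, so [stock] = 0.09322 x 8.143 = 0.759 M.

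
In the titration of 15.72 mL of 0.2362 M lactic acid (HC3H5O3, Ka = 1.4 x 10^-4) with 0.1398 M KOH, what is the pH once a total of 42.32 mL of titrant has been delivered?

n(acid) = 0.2362 x 0.01572 = 0.003713 mol; n(KOH) added = 0.1398 x 0.04232 = 0.005916 mol.
Base is in excess by 0.005916 - 0.003713 = 0.002203 mol in a total volume of 0.05804 L.
[OH^-] = 0.002203/0.05804 = 0.03796 M, so pOH = 1.42 and pH = 14.00 - 1.42 = 12.58.

12.58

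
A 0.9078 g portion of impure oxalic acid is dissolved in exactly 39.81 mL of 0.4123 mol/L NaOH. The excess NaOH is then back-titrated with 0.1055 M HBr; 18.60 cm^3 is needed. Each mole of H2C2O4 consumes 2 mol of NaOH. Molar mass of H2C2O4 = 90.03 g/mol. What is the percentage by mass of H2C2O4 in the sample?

Total n(NaOH) added = 0.4123 x 0.03981 = 0.01641 mol.
n(HBr) used = 0.1055 x 0.01860 = 0.001962 mol, which equals the excess n(NaOH).
So n(NaOH) consumed by the sample = 0.01641 - 0.001962 = 0.01445 mol.
n(H2C2O4) = 0.01445 / 2 = 0.007226 mol.
mass H2C2O4 = 0.007226 x 90.03 = 0.6505 g, so %H2C2O4 = 0.6505/0.9078 x 100 = 71.7%.

71.7%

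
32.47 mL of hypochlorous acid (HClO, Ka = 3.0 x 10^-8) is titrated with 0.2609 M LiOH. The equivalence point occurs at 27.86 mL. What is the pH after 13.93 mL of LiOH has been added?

7.52

13.93 mL is exactly half the equivalence volume (27.86/2), i.e. the half-equivalence point.
There, n(HA) = n(A^-), so pH = pKa = -log(3.0 x 10^-8) = 7.52.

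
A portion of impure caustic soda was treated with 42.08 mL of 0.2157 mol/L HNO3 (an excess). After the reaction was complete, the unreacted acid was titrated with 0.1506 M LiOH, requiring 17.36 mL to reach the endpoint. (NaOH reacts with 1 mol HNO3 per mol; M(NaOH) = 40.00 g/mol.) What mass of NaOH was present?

Total n(HNO3) added = 0.2157 x 0.04208 = 0.009077 mol.
n(LiOH) used = 0.1506 x 0.01736 = 0.002614 mol, which equals the excess n(HNO3).
So n(HNO3) consumed by the sample = 0.009077 - 0.002614 = 0.006462 mol.
n(NaOH) = 0.006462 / 1 = 0.006462 mol.
mass = 0.006462 mol x 40.00 g/mol = 0.258 g.

0.258 g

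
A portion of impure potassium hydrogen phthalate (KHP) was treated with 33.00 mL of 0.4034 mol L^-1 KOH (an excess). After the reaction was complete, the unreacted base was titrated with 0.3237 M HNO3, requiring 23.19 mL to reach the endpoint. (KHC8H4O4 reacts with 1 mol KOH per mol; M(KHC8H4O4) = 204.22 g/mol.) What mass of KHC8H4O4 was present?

Total n(KOH) added = 0.4034 x 0.03300 = 0.01331 mol.
n(HNO3) used = 0.3237 x 0.02319 = 0.007507 mol, which equals the excess n(KOH).
So n(KOH) consumed by the sample = 0.01331 - 0.007507 = 0.005806 mol.
n(KHC8H4O4) = 0.005806 / 1 = 0.005806 mol.
mass = 0.005806 mol x 204.22 g/mol = 1.19 g.

1.19 g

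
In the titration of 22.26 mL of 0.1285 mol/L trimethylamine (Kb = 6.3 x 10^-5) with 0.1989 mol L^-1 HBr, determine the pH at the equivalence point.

5.45

n((CH3)3N) = 0.1285 x 0.02226 = 0.002860 mol; V(HBr) at equivalence = 0.002860/0.1989 = 0.01438 L.
At equivalence the base is fully converted to (CH3)3NH+; total volume = 0.03664 L, so [(CH3)3NH+] = 0.002860/0.03664 = 0.07807 M.
Ka((CH3)3NH+) = Kw/Kb = 1.0e-14 / 6.3 x 10^-5 = 1.59e-10.
[H^+] = sqrt(Ka x [(CH3)3NH+]) = sqrt(1.59e-10 x 0.07807) = 3.52e-6 M.
pH = -log(3.52e-6) = 5.45.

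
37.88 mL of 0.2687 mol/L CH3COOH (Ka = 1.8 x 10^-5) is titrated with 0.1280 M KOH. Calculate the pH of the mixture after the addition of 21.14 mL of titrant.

4.30

Initial n(CH3COOH) = 0.2687 x 0.03788 = 0.01018 mol.
n(KOH) added = 0.1280 x 0.02114 = 0.002706 mol, converting that many moles of CH3COOH to CH3COO-.
Remaining n(CH3COOH) = 0.007472 mol; n(CH3COO-) = 0.002706 mol.
By Henderson-Hasselbalch, pH = pKa + log([A^-]/[HA]) = 4.74 + log(0.002706/0.007472) = 4.74 + (-0.44) = 4.30.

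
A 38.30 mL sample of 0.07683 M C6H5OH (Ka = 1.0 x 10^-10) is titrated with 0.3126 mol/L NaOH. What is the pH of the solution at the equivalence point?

n(C6H5OH) = 0.07683 x 0.03830 = 0.002943 mol; V(NaOH) at equivalence = 0.002943/0.3126 = 0.009413 L.
At equivalence all the acid is converted to C6H5O-; total volume = 0.03830 + 0.009413 = 0.04771 L, so [C6H5O-] = 0.002943/0.04771 = 0.06167 M.
Kb = Kw/Ka = 1.0e-14 / 1.0 x 10^-10 = 0.000100.
[OH^-] = sqrt(Kb x [C6H5O-]) = sqrt(0.000100 x 0.06167) = 0.00248 M.
pOH = 2.60, so pH = 14.00 - 2.60 = 11.40.

11.40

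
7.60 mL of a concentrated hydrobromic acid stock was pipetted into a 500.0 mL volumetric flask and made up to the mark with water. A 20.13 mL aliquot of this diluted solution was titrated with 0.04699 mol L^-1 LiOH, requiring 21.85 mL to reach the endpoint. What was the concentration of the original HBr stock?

3.36 M

n(LiOH) = 0.04699 x 0.02185 = 0.001027 mol.
n(HBr) in the aliquot = 0.001027 mol.
[diluted HBr] = 0.001027 / 0.02013 = 0.05101 M.
Dilution factor = 500.0/7.600 = 65.79, so [stock] = 0.05101 x 65.79 = 3.36 M.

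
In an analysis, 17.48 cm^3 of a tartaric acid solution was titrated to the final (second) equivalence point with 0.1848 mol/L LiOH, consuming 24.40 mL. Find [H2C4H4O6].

n(LiOH) = 0.1848 x 0.02440 = 0.004509 mol.
At the final (second) equivalence point, 2 mol OH^- react per mol H2C4H4O6, so n(H2C4H4O6) = 0.004509 / 2 = 0.002255 mol.
[H2C4H4O6] = 0.002255 / 0.01748 L = 0.129 M.

0.129 M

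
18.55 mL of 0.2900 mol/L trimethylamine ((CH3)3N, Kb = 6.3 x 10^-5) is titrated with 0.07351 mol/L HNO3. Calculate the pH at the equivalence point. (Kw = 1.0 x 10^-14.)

5.52

n((CH3)3N) = 0.2900 x 0.01855 = 0.005380 mol; V(HNO3) at equivalence = 0.005380/0.07351 = 0.07318 L.
At equivalence the base is fully converted to (CH3)3NH+; total volume = 0.09173 L, so [(CH3)3NH+] = 0.005380/0.09173 = 0.05864 M.
Ka((CH3)3NH+) = Kw/Kb = 1.0e-14 / 6.3 x 10^-5 = 1.59e-10.
[H^+] = sqrt(Ka x [(CH3)3NH+]) = sqrt(1.59e-10 x 0.05864) = 3.05e-6 M.
pH = -log(3.05e-6) = 5.52.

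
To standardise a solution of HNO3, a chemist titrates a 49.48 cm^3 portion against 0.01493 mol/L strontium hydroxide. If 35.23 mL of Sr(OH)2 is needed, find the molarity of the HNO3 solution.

0.0213 M

n(Sr(OH)2) delivered = 0.01493 x 0.03523 = 0.0005260 mol.
The reaction is 2 HNO3 + 1 Sr(OH)2, so n(HNO3) = 0.0005260 x 2/1 = 0.001052 mol.
[HNO3] = 0.001052 mol / 0.04948 L = 0.0213 M.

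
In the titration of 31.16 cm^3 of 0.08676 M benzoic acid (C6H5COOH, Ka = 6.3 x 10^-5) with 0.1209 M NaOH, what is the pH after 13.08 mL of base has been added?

Initial n(C6H5COOH) = 0.08676 x 0.03116 = 0.002703 mol.
n(NaOH) added = 0.1209 x 0.01308 = 0.001581 mol, converting that many moles of C6H5COOH to C6H5COO-.
Remaining n(C6H5COOH) = 0.001122 mol; n(C6H5COO-) = 0.001581 mol.
By Henderson-Hasselbalch, pH = pKa + log([A^-]/[HA]) = 4.20 + log(0.001581/0.001122) = 4.20 + (+0.15) = 4.35.

4.35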